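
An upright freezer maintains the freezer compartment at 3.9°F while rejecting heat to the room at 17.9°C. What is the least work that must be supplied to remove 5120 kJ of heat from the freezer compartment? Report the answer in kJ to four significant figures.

666.2 kJ

In absolute terms T_C = 257.54 K and T_H = 291.05 K, so ΔT = 33.51 K.
The reversible limit is COP_R = T_C/ΔT = 7.685, so W_min = Q_C/COP = Q_C·ΔT/T_C.
W_min = 5120 × 33.51/257.54 = 666.2 kJ.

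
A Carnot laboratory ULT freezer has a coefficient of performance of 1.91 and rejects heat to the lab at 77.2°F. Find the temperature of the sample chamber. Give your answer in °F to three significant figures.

-107 °F

For a Carnot refrigerator COP_R = T_C/(T_H − T_C), so T_C = COP·T_H/(1 + COP).
With T_H = 298.26 K, T_C = 1.91 × 298.26/2.910 = 195.77 K.
Converting, 195.77 K = -107.29°F.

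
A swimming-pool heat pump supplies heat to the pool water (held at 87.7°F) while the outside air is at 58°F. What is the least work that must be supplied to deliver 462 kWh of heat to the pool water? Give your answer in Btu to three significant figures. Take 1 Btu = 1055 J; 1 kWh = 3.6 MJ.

In absolute terms T_C = 287.59 K and T_H = 304.09 K, so ΔT = 16.50 K.
The reversible limit is COP_HP = T_H/ΔT = 18.43, so W_min = Q_H/COP = Q_H·ΔT/T_H.
W_min = 462.0 × 16.50/304.09 = 25.07 kWh = 85540 Btu.

85500 Btu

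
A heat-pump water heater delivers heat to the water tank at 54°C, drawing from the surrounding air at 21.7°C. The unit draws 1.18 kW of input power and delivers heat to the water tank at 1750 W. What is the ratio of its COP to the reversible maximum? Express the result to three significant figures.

0.146

Converting, Q̇_H = 1750 W = 1.750 kW, so COP_actual = Q̇_H/Ẇ = 1.750/1.180 = 1.483.
In absolute terms T_C = 294.85 K and T_H = 327.15 K, so ΔT = 32.30 K.
COP_Carnot = T_H/ΔT = 327.15/32.30 = 10.13.
η_II = COP_actual/COP_Carnot = 1.483/10.13 = 0.1464.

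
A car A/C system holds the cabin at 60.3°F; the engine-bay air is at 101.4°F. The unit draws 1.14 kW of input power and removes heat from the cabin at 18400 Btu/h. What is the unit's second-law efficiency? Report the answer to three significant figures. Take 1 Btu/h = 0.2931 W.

Converting, Q̇_C = 18400 Btu/h = 5.393 kW, so COP_actual = Q̇_C/Ẇ = 5.393/1.140 = 4.731.
In absolute terms T_C = 288.87 K and T_H = 311.71 K, so ΔT = 22.83 K.
COP_Carnot = T_C/ΔT = 288.87/22.83 = 12.65.
η_II = COP_actual/COP_Carnot = 4.731/12.65 = 0.3739.

0.374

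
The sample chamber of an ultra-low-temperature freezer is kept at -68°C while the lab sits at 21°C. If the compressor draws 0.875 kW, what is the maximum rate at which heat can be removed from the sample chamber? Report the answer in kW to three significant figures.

2.02 kW

In absolute terms T_C = 205.15 K and T_H = 294.15 K, so ΔT = 89.00 K.
COP_Carnot = T_C/ΔT = 205.15/89.00 = 2.305.
Q̇_max = COP_Carnot × Ẇ = 2.305 × 0.8750 kW = 2.017 kW.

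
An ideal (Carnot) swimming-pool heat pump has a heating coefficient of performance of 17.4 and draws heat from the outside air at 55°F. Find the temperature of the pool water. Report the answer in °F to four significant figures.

86.38 °F

COP_HP = T_H/(T_H − T_C) rearranges to T_H = COP·T_C/(COP − 1).
With T_C = 285.93 K, T_H = 17.4 × 285.93/16.40 = 303.36 K.
Converting, 303.36 K = 86.38°F.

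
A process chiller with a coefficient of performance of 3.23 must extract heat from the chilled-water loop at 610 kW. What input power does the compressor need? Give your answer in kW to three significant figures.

Ẇ = Q̇_C/COP = 610.0/3.23 = 188.9 kW.

189 kW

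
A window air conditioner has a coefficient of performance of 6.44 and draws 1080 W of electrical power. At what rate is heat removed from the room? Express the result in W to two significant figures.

Q̇_C = COP × Ẇ = 6.44 × 1080 = 6955 W.

7000 W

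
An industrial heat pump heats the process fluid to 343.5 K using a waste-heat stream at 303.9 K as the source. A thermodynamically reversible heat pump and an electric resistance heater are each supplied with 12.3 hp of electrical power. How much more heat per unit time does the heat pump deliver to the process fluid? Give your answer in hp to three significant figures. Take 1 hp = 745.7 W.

The reservoir spacing is ΔT = 343.5 − 303.9 = 39.60 K.
COP_Carnot = T_H/ΔT = 343.50/39.60 = 8.674.
The heat pump delivers Q̇_H = COP × Ẇ = 106.7 hp; the resistance heater delivers Ẇ = 12.30 hp.
Extra = (COP − 1)·Ẇ = 94.39 hp.

94.4 hp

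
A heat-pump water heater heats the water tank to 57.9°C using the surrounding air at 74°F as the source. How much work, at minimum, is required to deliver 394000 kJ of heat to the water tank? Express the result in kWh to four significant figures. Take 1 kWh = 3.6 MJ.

11.43 kWh

In absolute terms T_C = 296.48 K and T_H = 331.05 K, so ΔT = 34.57 K.
The reversible limit is COP_HP = T_H/ΔT = 9.577, so W_min = Q_H/COP = Q_H·ΔT/T_H.
W_min = 394000 × 34.57/331.05 = 41140 kJ = 11.43 kWh.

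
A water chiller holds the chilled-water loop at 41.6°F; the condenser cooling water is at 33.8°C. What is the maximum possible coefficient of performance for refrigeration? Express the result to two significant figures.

In absolute terms T_C = 278.48 K and T_H = 306.95 K, so ΔT = 28.47 K.
For a reversible cycle, COP_Carnot = T_C/ΔT = 278.48/28.47 = 9.783.

9.8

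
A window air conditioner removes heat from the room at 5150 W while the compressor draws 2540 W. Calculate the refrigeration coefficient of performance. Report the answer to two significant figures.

The first law gives Q̇_H = Q̇_C + Ẇ, so the three rates are Q̇_C = 5150, Q̇_H = 7690, Ẇ = 2540 W.
COP_R = Q̇_C/Ẇ = 5150/2540 = 2.028.

2.0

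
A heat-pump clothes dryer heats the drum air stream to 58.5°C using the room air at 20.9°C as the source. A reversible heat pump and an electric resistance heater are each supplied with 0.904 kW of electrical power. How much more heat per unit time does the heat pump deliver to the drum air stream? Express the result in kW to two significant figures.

7.1 kW

In absolute terms T_C = 294.05 K and T_H = 331.65 K, so ΔT = 37.60 K.
COP_Carnot = T_H/ΔT = 331.65/37.60 = 8.820.
The heat pump delivers Q̇_H = COP × Ẇ = 7.974 kW; the resistance heater delivers Ẇ = 0.9040 kW.
Extra = (COP − 1)·Ẇ = 7.070 kW.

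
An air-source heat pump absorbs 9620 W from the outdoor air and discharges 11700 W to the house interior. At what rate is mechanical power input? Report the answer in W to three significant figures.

For a cyclic device the first law requires Q̇_H = Q̇_C + Ẇ.
Ẇ = Q̇_H − Q̇_C = 2080 W.

2080 W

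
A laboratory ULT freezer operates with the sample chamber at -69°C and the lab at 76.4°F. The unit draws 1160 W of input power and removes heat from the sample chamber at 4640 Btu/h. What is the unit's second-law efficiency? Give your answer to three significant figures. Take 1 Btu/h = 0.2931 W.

Converting, Q̇_C = 4640 Btu/h = 1360 W, so COP_actual = Q̇_C/Ẇ = 1360/1160 = 1.172.
In absolute terms T_C = 204.15 K and T_H = 297.82 K, so ΔT = 93.67 K.
COP_Carnot = T_C/ΔT = 204.15/93.67 = 2.180.
η_II = COP_actual/COP_Carnot = 1.172/2.180 = 0.5379.

0.538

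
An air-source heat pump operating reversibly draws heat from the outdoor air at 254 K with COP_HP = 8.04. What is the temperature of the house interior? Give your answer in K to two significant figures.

290 K

COP_HP = T_H/(T_H − T_C) rearranges to T_H = COP·T_C/(COP − 1).
With T_C = 254.00 K, T_H = 8.04 × 254.00/7.040 = 290.08 K.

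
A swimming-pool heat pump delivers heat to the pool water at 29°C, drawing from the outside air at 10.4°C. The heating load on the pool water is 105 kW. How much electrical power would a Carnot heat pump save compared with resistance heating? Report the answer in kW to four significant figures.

98.54 kW

In absolute terms T_C = 283.55 K and T_H = 302.15 K, so ΔT = 18.60 K.
COP_Carnot = T_H/ΔT = 302.15/18.60 = 16.24.
Resistance heating needs Ẇ_res = Q̇_H = 105.0 kW; the reversible heat pump needs only Ẇ_hp = Q̇_H/COP = 6.464 kW.
Saving = 105.0 − 6.464 = 98.54 kW.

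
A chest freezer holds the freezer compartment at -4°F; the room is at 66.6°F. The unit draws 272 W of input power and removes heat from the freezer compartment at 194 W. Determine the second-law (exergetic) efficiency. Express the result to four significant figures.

COP_actual = Q̇_C/Ẇ = 194.0/272.0 = 0.7132.
In absolute terms T_C = 253.15 K and T_H = 292.37 K, so ΔT = 39.22 K.
COP_Carnot = T_C/ΔT = 253.15/39.22 = 6.454.
η_II = COP_actual/COP_Carnot = 0.7132/6.454 = 0.1105.

0.1105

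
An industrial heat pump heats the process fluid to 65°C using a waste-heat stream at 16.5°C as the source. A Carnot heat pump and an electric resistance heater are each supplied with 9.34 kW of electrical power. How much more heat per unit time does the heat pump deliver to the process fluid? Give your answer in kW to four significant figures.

55.78 kW

In absolute terms T_C = 289.65 K and T_H = 338.15 K, so ΔT = 48.50 K.
COP_Carnot = T_H/ΔT = 338.15/48.50 = 6.972.
The heat pump delivers Q̇_H = COP × Ẇ = 65.12 kW; the resistance heater delivers Ẇ = 9.340 kW.
Extra = (COP − 1)·Ẇ = 55.78 kW.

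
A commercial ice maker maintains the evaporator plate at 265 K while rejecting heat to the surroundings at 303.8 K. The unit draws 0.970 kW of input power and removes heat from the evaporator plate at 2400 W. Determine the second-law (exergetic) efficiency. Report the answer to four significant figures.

Converting, Q̇_C = 2400 W = 2.400 kW, so COP_actual = Q̇_C/Ẇ = 2.400/0.9700 = 2.474.
The reservoir spacing is ΔT = 303.8 − 265 = 38.80 K.
COP_Carnot = T_C/ΔT = 265.00/38.80 = 6.830.
η_II = COP_actual/COP_Carnot = 2.474/6.830 = 0.3623.

0.3623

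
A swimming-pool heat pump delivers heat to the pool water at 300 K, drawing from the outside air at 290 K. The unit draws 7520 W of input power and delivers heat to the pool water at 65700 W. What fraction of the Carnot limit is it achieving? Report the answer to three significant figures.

COP_actual = Q̇_H/Ẇ = 65700/7520 = 8.737.
The reservoir spacing is ΔT = 300 − 290 = 10.00 K.
COP_Carnot = T_H/ΔT = 300.00/10.00 = 30.00.
η_II = COP_actual/COP_Carnot = 8.737/30.00 = 0.2912.

0.291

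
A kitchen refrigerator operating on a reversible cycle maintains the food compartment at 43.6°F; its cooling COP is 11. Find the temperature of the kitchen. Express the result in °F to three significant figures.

89.4 °F

COP_R = T_C/(T_H − T_C) gives T_H − T_C = T_C/COP.
With T_C = 279.59 K, T_H = 279.59 × (1 + 1/11) = 305.01 K.
Converting, 305.01 K = 89.35°F.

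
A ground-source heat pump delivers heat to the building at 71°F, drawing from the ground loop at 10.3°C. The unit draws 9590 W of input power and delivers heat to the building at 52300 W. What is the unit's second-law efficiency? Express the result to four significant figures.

COP_actual = Q̇_H/Ẇ = 52300/9590 = 5.454.
In absolute terms T_C = 283.45 K and T_H = 294.82 K, so ΔT = 11.37 K.
COP_Carnot = T_H/ΔT = 294.82/11.37 = 25.94.
η_II = COP_actual/COP_Carnot = 5.454/25.94 = 0.2103.

0.2103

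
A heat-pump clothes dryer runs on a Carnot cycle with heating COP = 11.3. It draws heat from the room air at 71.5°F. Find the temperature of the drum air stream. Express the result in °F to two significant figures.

120 °F

COP_HP = T_H/(T_H − T_C) rearranges to T_H = COP·T_C/(COP − 1).
With T_C = 295.09 K, T_H = 11.3 × 295.09/10.30 = 323.74 K.
Converting, 323.74 K = 123.07°F.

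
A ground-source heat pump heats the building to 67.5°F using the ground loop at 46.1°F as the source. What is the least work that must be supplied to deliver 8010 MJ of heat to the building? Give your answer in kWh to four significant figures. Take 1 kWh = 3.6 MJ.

In absolute terms T_C = 280.98 K and T_H = 292.87 K, so ΔT = 11.89 K.
The reversible limit is COP_HP = T_H/ΔT = 24.63, so W_min = Q_H/COP = Q_H·ΔT/T_H.
W_min = 8010 × 11.89/292.87 = 325.2 MJ = 90.32 kWh.

90.32 kWh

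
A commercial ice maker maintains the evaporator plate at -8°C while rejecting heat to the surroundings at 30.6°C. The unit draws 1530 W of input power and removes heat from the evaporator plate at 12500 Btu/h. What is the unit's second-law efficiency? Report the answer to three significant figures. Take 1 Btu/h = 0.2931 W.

0.349

Converting, Q̇_C = 12500 Btu/h = 3664 W, so COP_actual = Q̇_C/Ẇ = 3664/1530 = 2.395.
In absolute terms T_C = 265.15 K and T_H = 303.75 K, so ΔT = 38.60 K.
COP_Carnot = T_C/ΔT = 265.15/38.60 = 6.869.
η_II = COP_actual/COP_Carnot = 2.395/6.869 = 0.3486.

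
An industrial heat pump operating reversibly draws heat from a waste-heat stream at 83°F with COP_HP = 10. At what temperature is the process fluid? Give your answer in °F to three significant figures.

COP_HP = T_H/(T_H − T_C) rearranges to T_H = COP·T_C/(COP − 1).
With T_C = 301.48 K, T_H = 10 × 301.48/9.000 = 334.98 K.
Converting, 334.98 K = 143.30°F.

143 °F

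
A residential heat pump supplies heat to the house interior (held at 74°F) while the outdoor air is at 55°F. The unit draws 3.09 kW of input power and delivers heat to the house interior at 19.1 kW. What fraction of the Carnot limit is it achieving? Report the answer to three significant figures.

COP_actual = Q̇_H/Ẇ = 19.10/3.090 = 6.181.
In absolute terms T_C = 285.93 K and T_H = 296.48 K, so ΔT = 10.56 K.
COP_Carnot = T_H/ΔT = 296.48/10.56 = 28.09.
η_II = COP_actual/COP_Carnot = 6.181/28.09 = 0.2201.

0.220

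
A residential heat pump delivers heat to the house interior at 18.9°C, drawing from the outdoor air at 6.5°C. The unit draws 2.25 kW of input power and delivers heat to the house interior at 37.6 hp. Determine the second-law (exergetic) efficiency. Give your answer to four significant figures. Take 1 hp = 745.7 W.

Converting, Q̇_H = 37.60 hp = 28.04 kW, so COP_actual = Q̇_H/Ẇ = 28.04/2.250 = 12.46.
In absolute terms T_C = 279.65 K and T_H = 292.05 K, so ΔT = 12.40 K.
COP_Carnot = T_H/ΔT = 292.05/12.40 = 23.55.
η_II = COP_actual/COP_Carnot = 12.46/23.55 = 0.5291.

0.5291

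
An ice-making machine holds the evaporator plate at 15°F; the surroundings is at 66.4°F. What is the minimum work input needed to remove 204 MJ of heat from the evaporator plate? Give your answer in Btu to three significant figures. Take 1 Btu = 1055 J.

20900 Btu

In absolute terms T_C = 263.71 K and T_H = 292.26 K, so ΔT = 28.56 K.
The reversible limit is COP_R = T_C/ΔT = 9.235, so W_min = Q_C/COP = Q_C·ΔT/T_C.
W_min = 204.0 × 28.56/263.71 = 22.09 MJ = 20940 Btu.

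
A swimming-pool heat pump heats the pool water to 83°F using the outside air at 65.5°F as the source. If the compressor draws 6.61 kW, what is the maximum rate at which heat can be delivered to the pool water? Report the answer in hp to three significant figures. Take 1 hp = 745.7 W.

275 hp

In absolute terms T_C = 291.76 K and T_H = 301.48 K, so ΔT = 9.722 K.
COP_Carnot = T_H/ΔT = 301.48/9.722 = 31.01.
Q̇_max = COP_Carnot × Ẇ = 31.01 × 6.610 kW = 205.0 kW = 274.9 hp.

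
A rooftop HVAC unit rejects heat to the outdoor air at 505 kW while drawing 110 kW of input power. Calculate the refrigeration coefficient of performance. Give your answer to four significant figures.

The first law gives Q̇_H = Q̇_C + Ẇ, so the three rates are Q̇_C = 395.0, Q̇_H = 505.0, Ẇ = 110.0 kW.
COP_R = Q̇_C/Ẇ = 395.0/110.0 = 3.591.

3.591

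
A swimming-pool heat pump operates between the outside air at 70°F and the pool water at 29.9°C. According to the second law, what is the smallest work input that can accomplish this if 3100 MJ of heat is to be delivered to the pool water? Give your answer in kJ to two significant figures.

90000 kJ

In absolute terms T_C = 294.26 K and T_H = 303.05 K, so ΔT = 8.789 K.
The reversible limit is COP_HP = T_H/ΔT = 34.48, so W_min = Q_H/COP = Q_H·ΔT/T_H.
W_min = 3100 × 8.789/303.05 = 89.90 MJ = 89900 kJ.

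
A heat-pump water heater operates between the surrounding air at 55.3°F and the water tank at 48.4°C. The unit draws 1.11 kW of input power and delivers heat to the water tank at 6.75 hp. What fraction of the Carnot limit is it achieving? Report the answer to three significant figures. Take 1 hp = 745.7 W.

0.500

Converting, Q̇_H = 6.750 hp = 5.033 kW, so COP_actual = Q̇_H/Ẇ = 5.033/1.110 = 4.535.
In absolute terms T_C = 286.09 K and T_H = 321.55 K, so ΔT = 35.46 K.
COP_Carnot = T_H/ΔT = 321.55/35.46 = 9.069.
η_II = COP_actual/COP_Carnot = 4.535/9.069 = 0.5000.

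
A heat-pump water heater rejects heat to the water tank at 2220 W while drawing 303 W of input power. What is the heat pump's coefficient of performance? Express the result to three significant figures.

The first law gives Q̇_H = Q̇_C + Ẇ, so the three rates are Q̇_C = 1917, Q̇_H = 2220, Ẇ = 303.0 W.
COP_HP = Q̇_H/Ẇ = 2220/303.0 = 7.327.

7.33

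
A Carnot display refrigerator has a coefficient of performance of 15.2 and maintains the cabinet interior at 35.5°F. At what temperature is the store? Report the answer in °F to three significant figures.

COP_R = T_C/(T_H − T_C) gives T_H − T_C = T_C/COP.
With T_C = 275.09 K, T_H = 275.09 × (1 + 1/15.2) = 293.19 K.
Converting, 293.19 K = 68.08°F.

68.1 °F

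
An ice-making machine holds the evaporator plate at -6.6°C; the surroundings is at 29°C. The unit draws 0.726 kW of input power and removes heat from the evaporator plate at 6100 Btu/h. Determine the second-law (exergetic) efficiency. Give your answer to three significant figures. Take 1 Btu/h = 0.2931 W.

Converting, Q̇_C = 6100 Btu/h = 1.788 kW, so COP_actual = Q̇_C/Ẇ = 1.788/0.7260 = 2.463.
In absolute terms T_C = 266.55 K and T_H = 302.15 K, so ΔT = 35.60 K.
COP_Carnot = T_C/ΔT = 266.55/35.60 = 7.487.
η_II = COP_actual/COP_Carnot = 2.463/7.487 = 0.3289.

0.329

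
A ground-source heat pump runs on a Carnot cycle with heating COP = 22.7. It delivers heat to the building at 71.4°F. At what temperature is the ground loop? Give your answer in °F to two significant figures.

48 °F

COP_HP = T_H/(T_H − T_C) gives T_H − T_C = T_H/COP.
With T_H = 295.04 K, T_C = 295.04 × (1 − 1/22.7) = 282.04 K.
Converting, 282.04 K = 48.00°F.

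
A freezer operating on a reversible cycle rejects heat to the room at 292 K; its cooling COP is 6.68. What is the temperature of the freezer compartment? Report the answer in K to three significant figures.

For a Carnot refrigerator COP_R = T_C/(T_H − T_C), so T_C = COP·T_H/(1 + COP).
With T_H = 292.00 K, T_C = 6.68 × 292.00/7.680 = 253.98 K.

254 K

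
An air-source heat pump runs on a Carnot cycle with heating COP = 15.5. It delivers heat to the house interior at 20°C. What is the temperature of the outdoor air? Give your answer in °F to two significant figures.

34 °F

COP_HP = T_H/(T_H − T_C) gives T_H − T_C = T_H/COP.
With T_H = 293.15 K, T_C = 293.15 × (1 − 1/15.5) = 274.24 K.
Converting, 274.24 K = 33.96°F.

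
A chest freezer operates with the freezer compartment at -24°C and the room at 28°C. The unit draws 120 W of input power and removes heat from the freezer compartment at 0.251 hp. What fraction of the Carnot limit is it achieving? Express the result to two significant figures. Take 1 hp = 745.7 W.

0.33

Converting, Q̇_C = 0.2510 hp = 187.2 W, so COP_actual = Q̇_C/Ẇ = 187.2/120.0 = 1.560.
In absolute terms T_C = 249.15 K and T_H = 301.15 K, so ΔT = 52.00 K.
COP_Carnot = T_C/ΔT = 249.15/52.00 = 4.791.
η_II = COP_actual/COP_Carnot = 1.560/4.791 = 0.3255.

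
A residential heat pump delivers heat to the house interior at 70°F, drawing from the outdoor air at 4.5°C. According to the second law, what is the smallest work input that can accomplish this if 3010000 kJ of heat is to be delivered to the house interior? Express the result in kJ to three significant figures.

In absolute terms T_C = 277.65 K and T_H = 294.26 K, so ΔT = 16.61 K.
The reversible limit is COP_HP = T_H/ΔT = 17.71, so W_min = Q_H/COP = Q_H·ΔT/T_H.
W_min = 3010000 × 16.61/294.26 = 169900 kJ.

170000 kJ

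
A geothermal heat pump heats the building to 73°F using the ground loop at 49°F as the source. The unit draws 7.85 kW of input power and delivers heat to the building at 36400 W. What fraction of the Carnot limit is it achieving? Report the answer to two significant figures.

0.21

Converting, Q̇_H = 36400 W = 36.40 kW, so COP_actual = Q̇_H/Ẇ = 36.40/7.850 = 4.637.
In absolute terms T_C = 282.59 K and T_H = 295.93 K, so ΔT = 13.33 K.
COP_Carnot = T_H/ΔT = 295.93/13.33 = 22.19.
η_II = COP_actual/COP_Carnot = 4.637/22.19 = 0.2089.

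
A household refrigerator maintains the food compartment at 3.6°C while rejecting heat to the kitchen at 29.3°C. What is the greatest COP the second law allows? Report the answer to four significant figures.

10.77

In absolute terms T_C = 276.75 K and T_H = 302.45 K, so ΔT = 25.70 K.
For a reversible cycle, COP_Carnot = T_C/ΔT = 276.75/25.70 = 10.77.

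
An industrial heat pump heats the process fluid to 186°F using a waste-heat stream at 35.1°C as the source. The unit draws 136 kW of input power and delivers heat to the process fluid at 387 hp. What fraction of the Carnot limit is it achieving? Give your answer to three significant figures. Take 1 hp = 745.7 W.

Converting, Q̇_H = 387.0 hp = 288.6 kW, so COP_actual = Q̇_H/Ẇ = 288.6/136.0 = 2.122.
In absolute terms T_C = 308.25 K and T_H = 358.71 K, so ΔT = 50.46 K.
COP_Carnot = T_H/ΔT = 358.71/50.46 = 7.109.
η_II = COP_actual/COP_Carnot = 2.122/7.109 = 0.2985.

0.298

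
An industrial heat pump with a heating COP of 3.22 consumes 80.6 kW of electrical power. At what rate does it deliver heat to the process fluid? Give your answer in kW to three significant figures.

260 kW

Q̇_H = COP_HP × Ẇ = 3.22 × 80.60 = 259.5 kW.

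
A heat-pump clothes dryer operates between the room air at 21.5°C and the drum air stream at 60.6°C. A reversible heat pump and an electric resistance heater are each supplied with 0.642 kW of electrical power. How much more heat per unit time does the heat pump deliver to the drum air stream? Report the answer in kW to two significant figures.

In absolute terms T_C = 294.65 K and T_H = 333.75 K, so ΔT = 39.10 K.
COP_Carnot = T_H/ΔT = 333.75/39.10 = 8.536.
The heat pump delivers Q̇_H = COP × Ẇ = 5.480 kW; the resistance heater delivers Ẇ = 0.6420 kW.
Extra = (COP − 1)·Ẇ = 4.838 kW.

4.8 kW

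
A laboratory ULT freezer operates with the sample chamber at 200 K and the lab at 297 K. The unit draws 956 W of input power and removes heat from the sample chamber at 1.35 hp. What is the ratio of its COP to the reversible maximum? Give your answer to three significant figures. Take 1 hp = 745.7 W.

0.511

Converting, Q̇_C = 1.350 hp = 1007 W, so COP_actual = Q̇_C/Ẇ = 1007/956.0 = 1.053.
The reservoir spacing is ΔT = 297 − 200 = 97.00 K.
COP_Carnot = T_C/ΔT = 200.00/97.00 = 2.062.
η_II = COP_actual/COP_Carnot = 1.053/2.062 = 0.5107.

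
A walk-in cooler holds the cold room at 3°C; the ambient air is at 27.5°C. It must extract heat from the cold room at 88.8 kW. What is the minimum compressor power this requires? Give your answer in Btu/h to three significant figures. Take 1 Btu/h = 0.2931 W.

In absolute terms T_C = 276.15 K and T_H = 300.65 K, so ΔT = 24.50 K.
COP_Carnot = T_C/ΔT = 276.15/24.50 = 11.27.
Ẇ_min = Q̇/COP_Carnot = 88.80/11.27 = 7.878 kW = 26880 Btu/h.

26900 Btu/h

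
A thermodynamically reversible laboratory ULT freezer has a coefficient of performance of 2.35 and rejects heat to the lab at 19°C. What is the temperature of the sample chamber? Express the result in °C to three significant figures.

-68.2 °C

For a Carnot refrigerator COP_R = T_C/(T_H − T_C), so T_C = COP·T_H/(1 + COP).
With T_H = 292.15 K, T_C = 2.35 × 292.15/3.350 = 204.94 K.
Converting, 204.94 K = -68.21°C.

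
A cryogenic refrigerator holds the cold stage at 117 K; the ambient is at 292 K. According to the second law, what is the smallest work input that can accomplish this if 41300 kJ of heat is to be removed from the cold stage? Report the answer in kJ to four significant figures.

The reservoir spacing is ΔT = 292 − 117 = 175.0 K.
The reversible limit is COP_R = T_C/ΔT = 0.6686, so W_min = Q_C/COP = Q_C·ΔT/T_C.
W_min = 41300 × 175.0/117.00 = 61770 kJ.

61770 kJ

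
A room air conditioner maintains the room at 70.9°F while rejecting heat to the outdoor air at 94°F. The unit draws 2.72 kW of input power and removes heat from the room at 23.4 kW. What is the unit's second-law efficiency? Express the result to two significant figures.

0.37

COP_actual = Q̇_C/Ẇ = 23.40/2.720 = 8.603.
In absolute terms T_C = 294.76 K and T_H = 307.59 K, so ΔT = 12.83 K.
COP_Carnot = T_C/ΔT = 294.76/12.83 = 22.97.
η_II = COP_actual/COP_Carnot = 8.603/22.97 = 0.3746.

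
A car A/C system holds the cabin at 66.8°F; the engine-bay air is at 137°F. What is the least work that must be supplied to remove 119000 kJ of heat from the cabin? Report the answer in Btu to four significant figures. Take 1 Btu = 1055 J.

In absolute terms T_C = 292.48 K and T_H = 331.48 K, so ΔT = 39.00 K.
The reversible limit is COP_R = T_C/ΔT = 7.500, so W_min = Q_C/COP = Q_C·ΔT/T_C.
W_min = 119000 × 39.00/292.48 = 15870 kJ = 15040 Btu.

15040 Btu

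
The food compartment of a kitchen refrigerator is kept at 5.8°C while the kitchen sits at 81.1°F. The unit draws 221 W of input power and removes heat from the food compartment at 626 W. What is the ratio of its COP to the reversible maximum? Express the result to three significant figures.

COP_actual = Q̇_C/Ẇ = 626.0/221.0 = 2.833.
In absolute terms T_C = 278.95 K and T_H = 300.43 K, so ΔT = 21.48 K.
COP_Carnot = T_C/ΔT = 278.95/21.48 = 12.99.
η_II = COP_actual/COP_Carnot = 2.833/12.99 = 0.2181.

0.218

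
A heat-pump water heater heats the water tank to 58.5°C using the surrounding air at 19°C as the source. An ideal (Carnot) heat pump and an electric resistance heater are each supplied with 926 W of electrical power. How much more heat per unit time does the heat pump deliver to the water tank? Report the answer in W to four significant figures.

In absolute terms T_C = 292.15 K and T_H = 331.65 K, so ΔT = 39.50 K.
COP_Carnot = T_H/ΔT = 331.65/39.50 = 8.396.
The heat pump delivers Q̇_H = COP × Ẇ = 7775 W; the resistance heater delivers Ẇ = 926.0 W.
Extra = (COP − 1)·Ẇ = 6849 W.

6849 W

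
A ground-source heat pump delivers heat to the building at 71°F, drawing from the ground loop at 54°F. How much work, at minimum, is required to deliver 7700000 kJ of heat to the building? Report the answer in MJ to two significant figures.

250 MJ

In absolute terms T_C = 285.37 K and T_H = 294.82 K, so ΔT = 9.444 K.
The reversible limit is COP_HP = T_H/ΔT = 31.22, so W_min = Q_H/COP = Q_H·ΔT/T_H.
W_min = 7700000 × 9.444/294.82 = 246700 kJ = 246.7 MJ.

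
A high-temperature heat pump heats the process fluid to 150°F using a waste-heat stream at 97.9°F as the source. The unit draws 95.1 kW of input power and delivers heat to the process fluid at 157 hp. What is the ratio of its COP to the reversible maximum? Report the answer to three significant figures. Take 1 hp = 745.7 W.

Converting, Q̇_H = 157.0 hp = 117.1 kW, so COP_actual = Q̇_H/Ẇ = 117.1/95.10 = 1.231.
In absolute terms T_C = 309.76 K and T_H = 338.71 K, so ΔT = 28.94 K.
COP_Carnot = T_H/ΔT = 338.71/28.94 = 11.70.
η_II = COP_actual/COP_Carnot = 1.231/11.70 = 0.1052.

0.105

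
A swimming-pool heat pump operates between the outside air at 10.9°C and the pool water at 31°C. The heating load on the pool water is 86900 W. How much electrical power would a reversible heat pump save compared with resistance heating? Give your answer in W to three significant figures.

In absolute terms T_C = 284.05 K and T_H = 304.15 K, so ΔT = 20.10 K.
COP_Carnot = T_H/ΔT = 304.15/20.10 = 15.13.
Resistance heating needs Ẇ_res = Q̇_H = 86900 W; the reversible heat pump needs only Ẇ_hp = Q̇_H/COP = 5743 W.
Saving = 86900 − 5743 = 81160 W.

81200 W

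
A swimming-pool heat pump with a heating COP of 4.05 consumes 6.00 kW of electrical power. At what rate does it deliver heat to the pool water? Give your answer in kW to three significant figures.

24.3 kW

Q̇_H = COP_HP × Ẇ = 4.05 × 6.000 = 24.30 kW.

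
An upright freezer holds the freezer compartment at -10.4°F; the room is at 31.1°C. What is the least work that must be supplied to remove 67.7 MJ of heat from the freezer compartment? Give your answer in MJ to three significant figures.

In absolute terms T_C = 249.59 K and T_H = 304.25 K, so ΔT = 54.66 K.
The reversible limit is COP_R = T_C/ΔT = 4.567, so W_min = Q_C/COP = Q_C·ΔT/T_C.
W_min = 67.70 × 54.66/249.59 = 14.82 MJ.

14.8 MJ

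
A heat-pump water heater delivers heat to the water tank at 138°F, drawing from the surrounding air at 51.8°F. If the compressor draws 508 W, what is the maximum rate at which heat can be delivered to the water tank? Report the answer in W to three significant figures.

In absolute terms T_C = 284.15 K and T_H = 332.04 K, so ΔT = 47.89 K.
COP_Carnot = T_H/ΔT = 332.04/47.89 = 6.934.
Q̇_max = COP_Carnot × Ẇ = 6.934 × 508.0 W = 3522 W.

3520 W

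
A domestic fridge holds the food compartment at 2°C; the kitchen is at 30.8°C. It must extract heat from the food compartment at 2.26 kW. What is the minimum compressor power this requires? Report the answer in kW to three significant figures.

0.237 kW

In absolute terms T_C = 275.15 K and T_H = 303.95 K, so ΔT = 28.80 K.
COP_Carnot = T_C/ΔT = 275.15/28.80 = 9.554.
Ẇ_min = Q̇/COP_Carnot = 2.260/9.554 = 0.2366 kW.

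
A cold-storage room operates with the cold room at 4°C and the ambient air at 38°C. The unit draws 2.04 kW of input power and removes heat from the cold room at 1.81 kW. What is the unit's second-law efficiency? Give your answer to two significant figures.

COP_actual = Q̇_C/Ẇ = 1.810/2.040 = 0.8873.
In absolute terms T_C = 277.15 K and T_H = 311.15 K, so ΔT = 34.00 K.
COP_Carnot = T_C/ΔT = 277.15/34.00 = 8.151.
η_II = COP_actual/COP_Carnot = 0.8873/8.151 = 0.1088.

0.11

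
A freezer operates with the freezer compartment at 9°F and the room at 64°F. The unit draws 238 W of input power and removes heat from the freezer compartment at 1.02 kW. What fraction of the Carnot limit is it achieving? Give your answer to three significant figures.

Converting, Q̇_C = 1.020 kW = 1020 W, so COP_actual = Q̇_C/Ẇ = 1020/238.0 = 4.286.
In absolute terms T_C = 260.37 K and T_H = 290.93 K, so ΔT = 30.56 K.
COP_Carnot = T_C/ΔT = 260.37/30.56 = 8.521.
η_II = COP_actual/COP_Carnot = 4.286/8.521 = 0.5029.

0.503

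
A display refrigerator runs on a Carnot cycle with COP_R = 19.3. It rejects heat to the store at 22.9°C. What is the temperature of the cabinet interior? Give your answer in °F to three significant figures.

For a Carnot refrigerator COP_R = T_C/(T_H − T_C), so T_C = COP·T_H/(1 + COP).
With T_H = 296.05 K, T_C = 19.3 × 296.05/20.30 = 281.47 K.
Converting, 281.47 K = 46.97°F.

47.0 °F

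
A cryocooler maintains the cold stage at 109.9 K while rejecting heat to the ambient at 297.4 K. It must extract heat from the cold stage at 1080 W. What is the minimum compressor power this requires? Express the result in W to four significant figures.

1843 W

The reservoir spacing is ΔT = 297.4 − 109.9 = 187.5 K.
COP_Carnot = T_C/ΔT = 109.90/187.5 = 0.5861.
Ẇ_min = Q̇/COP_Carnot = 1080/0.5861 = 1843 W.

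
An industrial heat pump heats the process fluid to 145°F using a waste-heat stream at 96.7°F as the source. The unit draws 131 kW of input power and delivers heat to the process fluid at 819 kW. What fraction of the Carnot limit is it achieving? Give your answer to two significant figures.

COP_actual = Q̇_H/Ẇ = 819.0/131.0 = 6.252.
In absolute terms T_C = 309.09 K and T_H = 335.93 K, so ΔT = 26.83 K.
COP_Carnot = T_H/ΔT = 335.93/26.83 = 12.52.
η_II = COP_actual/COP_Carnot = 6.252/12.52 = 0.4994.

0.50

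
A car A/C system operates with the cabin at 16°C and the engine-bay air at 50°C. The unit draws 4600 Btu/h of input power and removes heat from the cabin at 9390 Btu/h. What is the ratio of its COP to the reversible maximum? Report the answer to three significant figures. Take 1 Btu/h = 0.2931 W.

0.240

COP_actual = Q̇_C/Ẇ = 9390/4600 = 2.041.
In absolute terms T_C = 289.15 K and T_H = 323.15 K, so ΔT = 34.00 K.
COP_Carnot = T_C/ΔT = 289.15/34.00 = 8.504.
η_II = COP_actual/COP_Carnot = 2.041/8.504 = 0.2400.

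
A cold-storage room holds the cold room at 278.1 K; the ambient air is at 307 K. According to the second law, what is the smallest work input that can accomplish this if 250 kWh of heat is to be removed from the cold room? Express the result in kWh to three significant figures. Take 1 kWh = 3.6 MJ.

26.0 kWh

The reservoir spacing is ΔT = 307 − 278.1 = 28.90 K.
The reversible limit is COP_R = T_C/ΔT = 9.623, so W_min = Q_C/COP = Q_C·ΔT/T_C.
W_min = 250.0 × 28.90/278.10 = 25.98 kWh.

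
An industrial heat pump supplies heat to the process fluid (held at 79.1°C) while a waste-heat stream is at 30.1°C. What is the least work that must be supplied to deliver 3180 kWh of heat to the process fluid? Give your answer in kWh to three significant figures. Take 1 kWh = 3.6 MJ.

442 kWh

In absolute terms T_C = 303.25 K and T_H = 352.25 K, so ΔT = 49.00 K.
The reversible limit is COP_HP = T_H/ΔT = 7.189, so W_min = Q_H/COP = Q_H·ΔT/T_H.
W_min = 3180 × 49.00/352.25 = 442.4 kWh.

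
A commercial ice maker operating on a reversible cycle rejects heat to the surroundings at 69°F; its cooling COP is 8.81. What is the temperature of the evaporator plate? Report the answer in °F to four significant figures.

For a Carnot refrigerator COP_R = T_C/(T_H − T_C), so T_C = COP·T_H/(1 + COP).
With T_H = 293.71 K, T_C = 8.81 × 293.71/9.810 = 263.77 K.
Converting, 263.77 K = 15.11°F.

15.11 °F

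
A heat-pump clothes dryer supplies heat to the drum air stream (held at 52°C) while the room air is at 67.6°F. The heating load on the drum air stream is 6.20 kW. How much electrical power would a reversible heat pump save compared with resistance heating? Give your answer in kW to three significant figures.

In absolute terms T_C = 292.93 K and T_H = 325.15 K, so ΔT = 32.22 K.
COP_Carnot = T_H/ΔT = 325.15/32.22 = 10.09.
Resistance heating needs Ẇ_res = Q̇_H = 6.200 kW; the reversible heat pump needs only Ẇ_hp = Q̇_H/COP = 0.6144 kW.
Saving = 6.200 − 0.6144 = 5.586 kW.

5.59 kW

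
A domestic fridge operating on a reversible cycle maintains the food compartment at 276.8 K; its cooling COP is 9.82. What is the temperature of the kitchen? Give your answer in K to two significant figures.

300 K

COP_R = T_C/(T_H − T_C) gives T_H − T_C = T_C/COP.
With T_C = 276.80 K, T_H = 276.80 × (1 + 1/9.82) = 304.99 K.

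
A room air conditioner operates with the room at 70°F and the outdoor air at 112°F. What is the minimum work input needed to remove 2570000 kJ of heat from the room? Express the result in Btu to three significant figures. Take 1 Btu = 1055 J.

193000 Btu

In absolute terms T_C = 294.26 K and T_H = 317.59 K, so ΔT = 23.33 K.
The reversible limit is COP_R = T_C/ΔT = 12.61, so W_min = Q_C/COP = Q_C·ΔT/T_C.
W_min = 2570000 × 23.33/294.26 = 203800 kJ = 193200 Btu.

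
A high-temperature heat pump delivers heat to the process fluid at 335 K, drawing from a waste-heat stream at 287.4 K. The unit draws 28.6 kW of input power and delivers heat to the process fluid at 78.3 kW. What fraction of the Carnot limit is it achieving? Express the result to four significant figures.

0.3890

COP_actual = Q̇_H/Ẇ = 78.30/28.60 = 2.738.
The reservoir spacing is ΔT = 335 − 287.4 = 47.60 K.
COP_Carnot = T_H/ΔT = 335.00/47.60 = 7.038.
η_II = COP_actual/COP_Carnot = 2.738/7.038 = 0.3890.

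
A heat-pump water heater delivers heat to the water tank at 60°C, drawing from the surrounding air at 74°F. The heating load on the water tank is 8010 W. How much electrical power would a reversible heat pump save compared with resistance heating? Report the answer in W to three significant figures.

7130 W

In absolute terms T_C = 296.48 K and T_H = 333.15 K, so ΔT = 36.67 K.
COP_Carnot = T_H/ΔT = 333.15/36.67 = 9.086.
Resistance heating needs Ẇ_res = Q̇_H = 8010 W; the reversible heat pump needs only Ẇ_hp = Q̇_H/COP = 881.6 W.
Saving = 8010 − 881.6 = 7128 W.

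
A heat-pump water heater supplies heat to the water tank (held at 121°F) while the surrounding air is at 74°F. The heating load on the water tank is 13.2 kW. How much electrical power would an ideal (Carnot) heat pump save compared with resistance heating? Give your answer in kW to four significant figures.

12.13 kW

In absolute terms T_C = 296.48 K and T_H = 322.59 K, so ΔT = 26.11 K.
COP_Carnot = T_H/ΔT = 322.59/26.11 = 12.35.
Resistance heating needs Ẇ_res = Q̇_H = 13.20 kW; the reversible heat pump needs only Ẇ_hp = Q̇_H/COP = 1.068 kW.
Saving = 13.20 − 1.068 = 12.13 kW.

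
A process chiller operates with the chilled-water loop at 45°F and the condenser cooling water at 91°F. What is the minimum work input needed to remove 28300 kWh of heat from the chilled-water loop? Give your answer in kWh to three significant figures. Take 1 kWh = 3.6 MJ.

2580 kWh

In absolute terms T_C = 280.37 K and T_H = 305.93 K, so ΔT = 25.56 K.
The reversible limit is COP_R = T_C/ΔT = 10.97, so W_min = Q_C/COP = Q_C·ΔT/T_C.
W_min = 28300 × 25.56/280.37 = 2580 kWh.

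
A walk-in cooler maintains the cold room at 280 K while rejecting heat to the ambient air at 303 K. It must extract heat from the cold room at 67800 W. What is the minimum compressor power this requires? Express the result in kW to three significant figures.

5.57 kW

The reservoir spacing is ΔT = 303 − 280 = 23.00 K.
COP_Carnot = T_C/ΔT = 280.00/23.00 = 12.17.
Ẇ_min = Q̇/COP_Carnot = 67800/12.17 = 5569 W = 5.569 kW.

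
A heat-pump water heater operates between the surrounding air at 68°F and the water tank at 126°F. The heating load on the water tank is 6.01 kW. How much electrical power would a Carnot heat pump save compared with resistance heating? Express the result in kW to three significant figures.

In absolute terms T_C = 293.15 K and T_H = 325.37 K, so ΔT = 32.22 K.
COP_Carnot = T_H/ΔT = 325.37/32.22 = 10.10.
Resistance heating needs Ẇ_res = Q̇_H = 6.010 kW; the reversible heat pump needs only Ẇ_hp = Q̇_H/COP = 0.5952 kW.
Saving = 6.010 − 0.5952 = 5.415 kW.

5.41 kW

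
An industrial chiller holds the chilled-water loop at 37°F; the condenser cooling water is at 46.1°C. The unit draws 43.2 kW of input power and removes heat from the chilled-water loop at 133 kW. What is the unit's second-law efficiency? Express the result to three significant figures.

COP_actual = Q̇_C/Ẇ = 133.0/43.20 = 3.079.
In absolute terms T_C = 275.93 K and T_H = 319.25 K, so ΔT = 43.32 K.
COP_Carnot = T_C/ΔT = 275.93/43.32 = 6.369.
η_II = COP_actual/COP_Carnot = 3.079/6.369 = 0.4834.

0.483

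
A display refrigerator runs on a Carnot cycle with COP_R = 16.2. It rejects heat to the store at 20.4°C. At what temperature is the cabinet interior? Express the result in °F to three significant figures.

For a Carnot refrigerator COP_R = T_C/(T_H − T_C), so T_C = COP·T_H/(1 + COP).
With T_H = 293.55 K, T_C = 16.2 × 293.55/17.20 = 276.48 K.
Converting, 276.48 K = 38.00°F.

38.0 °F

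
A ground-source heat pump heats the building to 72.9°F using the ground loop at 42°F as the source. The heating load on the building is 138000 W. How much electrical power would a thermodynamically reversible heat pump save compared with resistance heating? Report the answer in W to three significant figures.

In absolute terms T_C = 278.71 K and T_H = 295.87 K, so ΔT = 17.17 K.
COP_Carnot = T_H/ΔT = 295.87/17.17 = 17.24.
Resistance heating needs Ẇ_res = Q̇_H = 138000 W; the reversible heat pump needs only Ẇ_hp = Q̇_H/COP = 8007 W.
Saving = 138000 − 8007 = 130000 W.

130000 W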